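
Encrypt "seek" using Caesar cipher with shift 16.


Word: "seek"
Shift: 16
Each letter → (letter + shift) mod 26:
  's' (18) + 16 = 8 → 'i'
  'e' (4) + 16 = 20 → 'u'
  'e' (4) + 16 = 20 → 'u'
  'k' (10) + 16 = 0 → 'a'
Result = "iuua"


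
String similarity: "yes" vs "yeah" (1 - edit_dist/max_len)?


Word 1: "yes" (length 3)
Word 2: "yeah" (length 4)
One optimal edit sequence:
  1. keep 'y'
  2. keep 'e'
  3. insert 'a'  (+1)
  4. substitute 's' -> 'h'  (+1)
Edit distance = 2
Max length = max(3, 4) = 4
Similarity = 1 - 2/4
= 0.5000


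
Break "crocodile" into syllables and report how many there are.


Word: "crocodile"
Syllable breakdown: croc / o / dile
Counting: 3 parts
= 3 syllables


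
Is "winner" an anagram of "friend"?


Word 1: "friend" → sorted: definr
Word 2: "winner" → sorted: einnrw
Same letters? definr != einnrw
Anagram = No


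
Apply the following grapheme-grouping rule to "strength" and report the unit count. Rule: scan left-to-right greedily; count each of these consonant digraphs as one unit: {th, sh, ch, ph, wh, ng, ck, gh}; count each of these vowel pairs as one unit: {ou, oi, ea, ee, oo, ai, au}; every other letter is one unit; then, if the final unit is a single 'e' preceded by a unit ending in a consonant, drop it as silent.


Word: "strength" (8 letters)
Left-to-right scan:
  (1) 's' (letter)
  (2) 't' (letter)
  (3) 'r' (letter)
  (4) 'e' (letter)
  (5) 'ng' (digraph)
  (6) 'th' (digraph)
Units from scan: 6
Sound units = 6 units


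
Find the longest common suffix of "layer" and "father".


Word 1: "layer"
Word 2: "father"
Comparing from end:
  Pos -1: 'r' == 'r'
  Pos -2: 'e' == 'e'
  Pos -3: 'y' != 'h' (stop)
LCS = "er" (length 2)


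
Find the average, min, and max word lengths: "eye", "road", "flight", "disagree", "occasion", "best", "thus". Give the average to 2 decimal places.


Lengths: "eye"=3, "road"=4, "flight"=6, "disagree"=8, "occasion"=8, "best"=4, "thus"=4
Sum = 37, Count = 7
Average = 37/7 = 5.29
= avg=5.29, min=3, max=8


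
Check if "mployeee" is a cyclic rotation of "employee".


Word: "employee", Candidate: "mployeee"
Method: check if candidate is substring of word+word
"employeeemployee" contains "mployeee"? Yes
Is rotation = Yes


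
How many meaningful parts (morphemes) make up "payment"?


Word: "payment"
Morphemes: pay + -ment
Each morpheme carries meaning
= 2 morphemes


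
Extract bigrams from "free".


Word: "free" (length 4)
Number of bigrams = 4 - 2 + 1 = 3
  Position 0: "fr"
  Position 1: "re"
  Position 2: "ee"
Bigrams = "fr", "re", "ee"


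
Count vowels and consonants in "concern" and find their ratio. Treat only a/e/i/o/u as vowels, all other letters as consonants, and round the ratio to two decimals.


Word: "concern"
Vowels (a,e,i,o,u): 2
Consonants: 5
Ratio = 2/5
= 0.40


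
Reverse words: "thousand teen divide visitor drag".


Original: "thousand teen divide visitor drag"
Words (1..n): thousand | teen | divide | visitor | drag
Reversed (n..1): drag | visitor | divide | teen | thousand
Result = "drag visitor divide teen thousand"


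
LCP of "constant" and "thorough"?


Word 1: "constant"
Word 2: "thorough"
Comparing from start:
  Pos 0: 'c' != 't' (stop)
LCP = "" (length 0)


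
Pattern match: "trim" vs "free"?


Pattern of "trim": [0, 1, 2, 3]
Pattern of "free": [0, 1, 2, 2]
Patterns do not match
Same pattern = No


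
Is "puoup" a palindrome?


Word: "puoup"
Reversed: "puoup"
Forward == Backward? puoup == puoup
Palindrome = Yes


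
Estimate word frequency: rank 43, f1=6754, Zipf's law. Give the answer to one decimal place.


Zipf's law: f(r) = f(1) / r
f(1) = 6754
f(43) = 6754 / 43
= 157.1 occurrences


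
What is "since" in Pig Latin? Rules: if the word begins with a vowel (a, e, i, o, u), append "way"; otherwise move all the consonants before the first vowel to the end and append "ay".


Word: "since"
Starts with consonant(s) → move to end, add 'ay'
Consonant cluster: "s"
Pig Latin = "incesay"


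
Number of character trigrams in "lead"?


Word: "lead" (length 4)
Number of 3-grams = length - 3 + 1 = 4 - 3 + 1
= 2


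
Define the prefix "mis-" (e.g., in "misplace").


Prefix: mis-
Example: misplace = mis- + place
Meaning = wrongly


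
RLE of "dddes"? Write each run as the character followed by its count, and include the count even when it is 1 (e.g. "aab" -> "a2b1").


String: "dddes"
Scanning for consecutive runs:
  'd' x 3
  'e' x 1
  's' x 1
RLE = "d3e1s1"


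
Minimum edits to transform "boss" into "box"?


Word 1: "boss" (length 4)
Word 2: "box" (length 3)
One optimal edit sequence (insert/delete/substitute each cost 1):
  1. keep 'b'
  2. keep 'o'
  3. delete 's'  (+1)
  4. substitute 's' -> 'x'  (+1)
Total edit operations: 2
Edit distance = 2


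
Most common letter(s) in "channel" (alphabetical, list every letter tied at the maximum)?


Word: "channel"
Letter counts:
  'a': 1
  'c': 1
  'e': 1
  'h': 1
  'l': 1
  'n': 2
Maximum count = 2
Most frequent = 'n' (2 times each)


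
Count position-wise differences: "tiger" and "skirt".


Comparing character by character (same length = 5):
  Pos 0: 't' vs 's' !=
  Pos 1: 'i' vs 'k' !=
  Pos 2: 'g' vs 'i' !=
  Pos 3: 'e' vs 'r' !=
  Pos 4: 'r' vs 't' !=
Hamming distance = 5


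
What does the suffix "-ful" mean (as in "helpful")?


Suffix: -ful
Example: helpful = help + -ful
Meaning = full of


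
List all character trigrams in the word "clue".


Word: "clue" (length 4)
Number of trigrams = 4 - 3 + 1 = 2
  Position 0: "clu"
  Position 1: "lue"
Trigrams = "clu", "lue"


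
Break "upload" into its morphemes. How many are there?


Word: "upload"
Morphemes: up- / load
Each morpheme carries meaning
= 2 morphemes


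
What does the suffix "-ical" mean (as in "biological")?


Suffix: -ical
Example: biological (biology + -ical, with a spelling change)
Meaning = relating to


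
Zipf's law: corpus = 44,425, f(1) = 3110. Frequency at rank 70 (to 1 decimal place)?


Zipf's law: f(r) = f(1) / r
f(1) = 3110
f(70) = 3110 / 70
= 44.4 occurrences


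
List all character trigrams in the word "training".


Word: "training" (length 8)
Number of trigrams = 8 - 3 + 1 = 6
  Position 0: "tra"
  Position 1: "rai"
  Position 2: "ain"
  Position 3: "ini"
  Position 4: "nin"
  Position 5: "ing"
Trigrams = "tra", "rai", "ain", "ini", "nin", "ing"


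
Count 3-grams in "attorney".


Word: "attorney" (length 8)
Number of 3-grams = length - 3 + 1 = 8 - 3 + 1
= 6


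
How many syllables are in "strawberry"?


Word: "strawberry"
Syllable breakdown: straw | ber | ry
Counting: 3 parts
= 3 syllables


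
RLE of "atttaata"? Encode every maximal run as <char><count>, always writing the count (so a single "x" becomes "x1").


String: "atttaata"
Scanning for consecutive runs:
  'a' x 1
  't' x 3
  'a' x 2
  't' x 1
  'a' x 1
RLE = "a1t3a2t1a1"


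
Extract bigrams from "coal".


Word: "coal" (length 4)
Number of bigrams = 4 - 2 + 1 = 3
  Position 0: "co"
  Position 1: "oa"
  Position 2: "al"
Bigrams = "co", "oa", "al"


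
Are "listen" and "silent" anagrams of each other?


Word 1: "listen" → sorted: eilnst
Word 2: "silent" → sorted: eilnst
Same letters? eilnst == eilnst
Anagram = Yes


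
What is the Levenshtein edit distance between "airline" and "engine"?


Word 1: "airline" (length 7)
Word 2: "engine" (length 6)
One optimal edit sequence (insert/delete/substitute each cost 1):
  1. delete 'a'  (+1)
  2. substitute 'i' -> 'e'  (+1)
  3. substitute 'r' -> 'n'  (+1)
  4. substitute 'l' -> 'g'  (+1)
  5. keep 'i'
  6. keep 'n'
  7. keep 'e'
Total edit operations: 4
Edit distance = 4


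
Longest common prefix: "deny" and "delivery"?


Word 1: "deny"
Word 2: "delivery"
Comparing from start:
  Pos 0: 'd' == 'd'
  Pos 1: 'e' == 'e'
  Pos 2: 'n' != 'l' (stop)
LCP = "de" (length 2)


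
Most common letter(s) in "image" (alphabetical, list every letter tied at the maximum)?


Word: "image"
Letter counts:
  'a': 1
  'e': 1
  'g': 1
  'i': 1
  'm': 1
Maximum count = 1
Most frequent = 'a', 'e', 'g', 'i', 'm' (1 time each)


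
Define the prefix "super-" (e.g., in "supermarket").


Prefix: super-
Example: supermarket (super- + market)
Meaning = above / beyond


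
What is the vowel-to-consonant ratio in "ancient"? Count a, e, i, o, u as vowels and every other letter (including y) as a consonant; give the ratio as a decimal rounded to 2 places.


Word: "ancient"
Vowels (a,e,i,o,u): 3
Consonants: 4
Ratio = 3/4
= 0.75


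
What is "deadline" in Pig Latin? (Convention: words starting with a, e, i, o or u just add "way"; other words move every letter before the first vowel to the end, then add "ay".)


Word: "deadline"
Starts with consonant(s) → move to end, add 'ay'
Consonant cluster: "d"
Pig Latin = "eadlineday"


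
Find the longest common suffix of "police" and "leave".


Word 1: "police"
Word 2: "leave"
Comparing from end:
  Pos -1: 'e' == 'e'
  Pos -2: 'c' != 'v' (stop)
LCS = "e" (length 1)


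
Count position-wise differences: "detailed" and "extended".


Comparing character by character (same length = 8):
  Pos 0: 'd' vs 'e' !=
  Pos 1: 'e' vs 'x' !=
  Pos 2: 't' vs 't' =
  Pos 3: 'a' vs 'e' !=
  Pos 4: 'i' vs 'n' !=
  Pos 5: 'l' vs 'd' !=
  Pos 6: 'e' vs 'e' =
  Pos 7: 'd' vs 'd' =
Hamming distance = 5


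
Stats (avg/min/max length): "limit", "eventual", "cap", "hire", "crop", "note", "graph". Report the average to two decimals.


Lengths: "limit"=5, "eventual"=8, "cap"=3, "hire"=4, "crop"=4, "note"=4, "graph"=5
Sum = 33, Count = 7
Average = 33/7 = 4.71
= avg=4.71, min=3, max=8


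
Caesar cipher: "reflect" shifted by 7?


Word: "reflect"
Shift: 7
Each letter → (letter + shift) mod 26:
  'r' (17) + 7 = 24 → 'y'
  'e' (4) + 7 = 11 → 'l'
  'f' (5) + 7 = 12 → 'm'
  'l' (11) + 7 = 18 → 's'
  'e' (4) + 7 = 11 → 'l'
  'c' (2) + 7 = 9 → 'j'
  't' (19) + 7 = 0 → 'a'
Result = "ylmslja"


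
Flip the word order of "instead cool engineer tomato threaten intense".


Original: "instead cool engineer tomato threaten intense"
Words (1..n): instead | cool | engineer | tomato | threaten | intense
Reversed (n..1): intense | threaten | tomato | engineer | cool | instead
Result = "intense threaten tomato engineer cool instead"


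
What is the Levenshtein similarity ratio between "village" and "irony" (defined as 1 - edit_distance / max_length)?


Word 1: "village" (length 7)
Word 2: "irony" (length 5)
One optimal edit sequence:
  1. delete 'v'  (+1)
  2. keep 'i'
  3. delete 'l'  (+1)
  4. substitute 'l' -> 'r'  (+1)
  5. substitute 'a' -> 'o'  (+1)
  6. substitute 'g' -> 'n'  (+1)
  7. substitute 'e' -> 'y'  (+1)
Edit distance = 6
Max length = max(7, 5) = 7
Similarity = 1 - 6/7
= 0.1429


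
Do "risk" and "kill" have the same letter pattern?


Pattern of "risk": [0, 1, 2, 3]
Pattern of "kill": [0, 1, 2, 2]
Patterns do not match
Same pattern = No


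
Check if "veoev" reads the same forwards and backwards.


Word: "veoev"
Reversed: "veoev"
Forward == Backward? veoev == veoev
Palindrome = Yes


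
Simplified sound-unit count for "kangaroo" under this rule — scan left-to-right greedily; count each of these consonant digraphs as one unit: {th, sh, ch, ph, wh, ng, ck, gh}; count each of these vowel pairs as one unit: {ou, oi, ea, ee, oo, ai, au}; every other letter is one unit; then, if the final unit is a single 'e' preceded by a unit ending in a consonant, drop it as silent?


Word: "kangaroo" (8 letters)
Left-to-right scan:
  (1) 'k' (letter)
  (2) 'a' (letter)
  (3) 'ng' (digraph)
  (4) 'a' (letter)
  (5) 'r' (letter)
  (6) 'oo' (vowel-pair)
Units from scan: 6
Sound units = 6 units


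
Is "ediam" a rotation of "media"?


Word: "media", Candidate: "ediam"
Method: check if candidate is substring of word+word
"mediamedia" contains "ediam"? Yes
Is rotation = Yes


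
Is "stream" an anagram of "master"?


Word 1: "master" → sorted: aemrst
Word 2: "stream" → sorted: aemrst
Same letters? aemrst == aemrst
Anagram = Yes


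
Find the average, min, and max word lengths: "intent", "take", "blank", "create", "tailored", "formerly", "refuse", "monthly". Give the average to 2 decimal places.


Lengths: "intent"=6, "take"=4, "blank"=5, "create"=6, "tailored"=8, "formerly"=8, "refuse"=6, "monthly"=7
Sum = 50, Count = 8
Average = 50/8 = 6.25
= avg=6.25, min=4, max=8


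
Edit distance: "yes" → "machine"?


Word 1: "yes" (length 3)
Word 2: "machine" (length 7)
One optimal edit sequence (insert/delete/substitute each cost 1):
  1. insert 'm'  (+1)
  2. insert 'a'  (+1)
  3. insert 'c'  (+1)
  4. insert 'h'  (+1)
  5. substitute 'y' -> 'i'  (+1)
  6. substitute 'e' -> 'n'  (+1)
  7. substitute 's' -> 'e'  (+1)
Total edit operations: 7
Edit distance = 7


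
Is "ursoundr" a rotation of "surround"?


Word: "surround", Candidate: "ursoundr"
Method: check if candidate is substring of word+word
"surroundsurround" contains "ursoundr"? No
Is rotation = No


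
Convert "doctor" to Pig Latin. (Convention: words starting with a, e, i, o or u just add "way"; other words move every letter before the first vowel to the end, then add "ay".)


Word: "doctor"
Starts with consonant(s) → move to end, add 'ay'
Consonant cluster: "d"
Pig Latin = "octorday"


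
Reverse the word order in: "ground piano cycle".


Original: "ground piano cycle"
Words (1..n): ground | piano | cycle
Reversed (n..1): cycle | piano | ground
Result = "cycle piano ground"


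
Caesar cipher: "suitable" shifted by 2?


Word: "suitable"
Shift: 2
Each letter → (letter + shift) mod 26:
  's' (18) + 2 = 20 → 'u'
  'u' (20) + 2 = 22 → 'w'
  'i' (8) + 2 = 10 → 'k'
  't' (19) + 2 = 21 → 'v'
  'a' (0) + 2 = 2 → 'c'
  'b' (1) + 2 = 3 → 'd'
  'l' (11) + 2 = 13 → 'n'
  'e' (4) + 2 = 6 → 'g'
Result = "uwkvcdng"


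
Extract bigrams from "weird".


Word: "weird" (length 5)
Number of bigrams = 5 - 2 + 1 = 4
  Position 0: "we"
  Position 1: "ei"
  Position 2: "ir"
  Position 3: "rd"
Bigrams = "we", "ei", "ir", "rd"


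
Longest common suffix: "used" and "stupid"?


Word 1: "used"
Word 2: "stupid"
Comparing from end:
  Pos -1: 'd' == 'd'
  Pos -2: 'e' != 'i' (stop)
LCS = "d" (length 1)


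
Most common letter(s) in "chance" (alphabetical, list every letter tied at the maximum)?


Word: "chance"
Letter counts:
  'a': 1
  'c': 2
  'e': 1
  'h': 1
  'n': 1
Maximum count = 2
Most frequent = 'c' (2 times each)


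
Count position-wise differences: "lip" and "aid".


Comparing character by character (same length = 3):
  Pos 0: 'l' vs 'a' !=
  Pos 1: 'i' vs 'i' =
  Pos 2: 'p' vs 'd' !=
Hamming distance = 2


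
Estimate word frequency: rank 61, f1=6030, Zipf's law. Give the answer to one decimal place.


Zipf's law: f(r) = f(1) / r
f(1) = 6030
f(61) = 6030 / 61
= 98.9 occurrences


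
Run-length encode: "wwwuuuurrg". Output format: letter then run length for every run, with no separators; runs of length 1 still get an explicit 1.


String: "wwwuuuurrg"
Scanning for consecutive runs:
  'w' x 3
  'u' x 4
  'r' x 2
  'g' x 1
RLE = "w3u4r2g1"


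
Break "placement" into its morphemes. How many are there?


Word: "placement"
Morphemes: place | -ment
Each morpheme carries meaning
= 2 morphemes


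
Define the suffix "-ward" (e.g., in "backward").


Suffix: -ward
As in: backward -> back + -ward
Meaning = in the direction of


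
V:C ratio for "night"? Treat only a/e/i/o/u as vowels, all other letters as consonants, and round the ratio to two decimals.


Word: "night"
Vowels (a,e,i,o,u): 1
Consonants: 4
Ratio = 1/4
= 0.25


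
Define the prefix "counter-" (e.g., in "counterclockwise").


Prefix: counter-
Example: counterclockwise = counter- + clockwise
Meaning = against / opposite


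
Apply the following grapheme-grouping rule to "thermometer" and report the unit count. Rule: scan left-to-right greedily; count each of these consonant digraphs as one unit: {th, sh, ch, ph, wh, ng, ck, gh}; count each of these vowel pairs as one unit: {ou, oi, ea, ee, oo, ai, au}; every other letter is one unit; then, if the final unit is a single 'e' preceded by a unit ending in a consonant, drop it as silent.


Word: "thermometer" (11 letters)
Left-to-right scan:
  [1] 'th' (digraph)
  [2] 'e' (letter)
  [3] 'r' (letter)
  [4] 'm' (letter)
  [5] 'o' (letter)
  [6] 'm' (letter)
  [7] 'e' (letter)
  [8] 't' (letter)
  [9] 'e' (letter)
  [10] 'r' (letter)
Units from scan: 10
Sound units = 10 units


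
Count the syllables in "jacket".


Word: "jacket"
Syllable breakdown: jack-et
Counting: 2 parts
= 2 syllables


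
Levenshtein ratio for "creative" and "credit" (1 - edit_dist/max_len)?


Word 1: "creative" (length 8)
Word 2: "credit" (length 6)
One optimal edit sequence:
  1. keep 'c'
  2. keep 'r'
  3. keep 'e'
  4. delete 'a'  (+1)
  5. substitute 't' -> 'd'  (+1)
  6. keep 'i'
  7. delete 'v'  (+1)
  8. substitute 'e' -> 't'  (+1)
Edit distance = 4
Max length = max(8, 6) = 8
Similarity = 1 - 4/8
= 0.5000


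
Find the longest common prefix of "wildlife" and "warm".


Word 1: "wildlife"
Word 2: "warm"
Comparing from start:
  Pos 0: 'w' == 'w'
  Pos 1: 'i' != 'a' (stop)
LCP = "w" (length 1)


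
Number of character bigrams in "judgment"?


Word: "judgment" (length 8)
Number of 2-grams = length - 2 + 1 = 8 - 2 + 1
= 7


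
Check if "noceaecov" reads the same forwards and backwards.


Word: "noceaecov"
Reversed: "voceaecon"
Forward == Backward? noceaecov != voceaecon
Palindrome = No


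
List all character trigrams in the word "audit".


Word: "audit" (length 5)
Number of trigrams = 5 - 3 + 1 = 3
  Position 0: "aud"
  Position 1: "udi"
  Position 2: "dit"
Trigrams = "aud", "udi", "dit"


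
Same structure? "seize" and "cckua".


Pattern of "seize": [0, 1, 2, 3, 1]
Pattern of "cckua": [0, 0, 1, 2, 3]
Patterns do not match
Same pattern = No


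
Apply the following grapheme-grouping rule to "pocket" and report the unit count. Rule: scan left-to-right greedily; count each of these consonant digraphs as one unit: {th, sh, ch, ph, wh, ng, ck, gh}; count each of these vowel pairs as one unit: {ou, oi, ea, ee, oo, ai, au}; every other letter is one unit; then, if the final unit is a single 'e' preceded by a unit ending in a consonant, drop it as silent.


Word: "pocket" (6 letters)
Left-to-right scan:
  (1) 'p' (letter)
  (2) 'o' (letter)
  (3) 'ck' (digraph)
  (4) 'e' (letter)
  (5) 't' (letter)
Units from scan: 5
Sound units = 5 units


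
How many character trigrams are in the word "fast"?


Word: "fast" (length 4)
Number of 3-grams = length - 3 + 1 = 4 - 3 + 1
= 2


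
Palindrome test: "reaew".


Word: "reaew"
Reversed: "weaer"
Forward == Backward? reaew != weaer
Palindrome = No


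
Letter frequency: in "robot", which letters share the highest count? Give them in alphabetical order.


Word: "robot"
Letter counts:
  'b': 1
  'o': 2
  'r': 1
  't': 1
Maximum count = 2
Most frequent = 'o' (2 times each)


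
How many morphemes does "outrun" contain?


Word: "outrun"
Morphemes: out- + run
Each morpheme carries meaning
= 2 morphemes


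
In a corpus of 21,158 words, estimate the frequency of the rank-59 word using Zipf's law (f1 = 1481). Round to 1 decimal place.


Zipf's law: f(r) = f(1) / r
f(1) = 1481
f(59) = 1481 / 59
= 25.1 occurrences


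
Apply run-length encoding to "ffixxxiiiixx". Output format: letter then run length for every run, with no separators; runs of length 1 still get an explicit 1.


String: "ffixxxiiiixx"
Scanning for consecutive runs:
  'f' x 2
  'i' x 1
  'x' x 3
  'i' x 4
  'x' x 2
RLE = "f2i1x3i4x2"


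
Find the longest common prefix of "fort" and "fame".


Word 1: "fort"
Word 2: "fame"
Comparing from start:
  Pos 0: 'f' == 'f'
  Pos 1: 'o' != 'a' (stop)
LCP = "f" (length 1)


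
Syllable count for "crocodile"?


Word: "crocodile"
Syllable breakdown: croc | o | dile
Counting: 3 parts
= 3 syllables


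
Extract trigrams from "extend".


Word: "extend" (length 6)
Number of trigrams = 6 - 3 + 1 = 4
  Position 0: "ext"
  Position 1: "xte"
  Position 2: "ten"
  Position 3: "end"
Trigrams = "ext", "xte", "ten", "end"


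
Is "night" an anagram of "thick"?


Word 1: "thick" → sorted: chikt
Word 2: "night" → sorted: ghint
Same letters? chikt != ghint
Anagram = No


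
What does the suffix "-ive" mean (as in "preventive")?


Suffix: -ive
Example: preventive = prevent + -ive
Meaning = tending to


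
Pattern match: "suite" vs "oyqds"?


Pattern of "suite": [0, 1, 2, 3, 4]
Pattern of "oyqds": [0, 1, 2, 3, 4]
Patterns match
Same pattern = Yes


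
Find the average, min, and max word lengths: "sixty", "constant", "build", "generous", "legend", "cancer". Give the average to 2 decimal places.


Lengths: "sixty"=5, "constant"=8, "build"=5, "generous"=8, "legend"=6, "cancer"=6
Sum = 38, Count = 6
Average = 38/6 = 6.33
= avg=6.33, min=5, max=8


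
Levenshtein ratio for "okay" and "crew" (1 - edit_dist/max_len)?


Word 1: "okay" (length 4)
Word 2: "crew" (length 4)
One optimal edit sequence:
  1. substitute 'o' -> 'c'  (+1)
  2. substitute 'k' -> 'r'  (+1)
  3. substitute 'a' -> 'e'  (+1)
  4. substitute 'y' -> 'w'  (+1)
Edit distance = 4
Max length = max(4, 4) = 4
Similarity = 1 - 4/4
= 0.0000


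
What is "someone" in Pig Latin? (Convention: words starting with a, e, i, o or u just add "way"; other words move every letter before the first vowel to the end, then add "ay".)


Word: "someone"
Starts with consonant(s) → move to end, add 'ay'
Consonant cluster: "s"
Pig Latin = "omeonesay"


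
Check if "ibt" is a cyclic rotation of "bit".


Word: "bit", Candidate: "ibt"
Method: check if candidate is substring of word+word
"bitbit" contains "ibt"? No
Is rotation = No


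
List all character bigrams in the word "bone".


Word: "bone" (length 4)
Number of bigrams = 4 - 2 + 1 = 3
  Position 0: "bo"
  Position 1: "on"
  Position 2: "ne"
Bigrams = "bo", "on", "ne"


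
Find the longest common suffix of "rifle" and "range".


Word 1: "rifle"
Word 2: "range"
Comparing from end:
  Pos -1: 'e' == 'e'
  Pos -2: 'l' != 'g' (stop)
LCS = "e" (length 1)


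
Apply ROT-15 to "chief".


Word: "chief"
Shift: 15
Each letter → (letter + shift) mod 26:
  'c' (2) + 15 = 17 → 'r'
  'h' (7) + 15 = 22 → 'w'
  'i' (8) + 15 = 23 → 'x'
  'e' (4) + 15 = 19 → 't'
  'f' (5) + 15 = 20 → 'u'
Result = "rwxtu"


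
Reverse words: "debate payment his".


Original: "debate payment his"
Words (1..n): debate | payment | his
Reversed (n..1): his | payment | debate
Result = "his payment debate"


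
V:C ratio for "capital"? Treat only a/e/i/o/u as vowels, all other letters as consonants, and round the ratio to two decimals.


Word: "capital"
Vowels (a,e,i,o,u): 3
Consonants: 4
Ratio = 3/4
= 0.75


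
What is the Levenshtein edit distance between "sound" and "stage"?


Word 1: "sound" (length 5)
Word 2: "stage" (length 5)
One optimal edit sequence (insert/delete/substitute each cost 1):
  1. keep 's'
  2. substitute 'o' -> 't'  (+1)
  3. substitute 'u' -> 'a'  (+1)
  4. substitute 'n' -> 'g'  (+1)
  5. substitute 'd' -> 'e'  (+1)
Total edit operations: 4
Edit distance = 4


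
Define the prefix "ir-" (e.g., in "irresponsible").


Prefix: ir-
Example: irresponsible (ir- + responsible)
Meaning = not


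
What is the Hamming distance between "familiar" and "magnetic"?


Comparing character by character (same length = 8):
  Pos 0: 'f' vs 'm' !=
  Pos 1: 'a' vs 'a' =
  Pos 2: 'm' vs 'g' !=
  Pos 3: 'i' vs 'n' !=
  Pos 4: 'l' vs 'e' !=
  Pos 5: 'i' vs 't' !=
  Pos 6: 'a' vs 'i' !=
  Pos 7: 'r' vs 'c' !=
Hamming distance = 7


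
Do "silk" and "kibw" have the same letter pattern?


Pattern of "silk": [0, 1, 2, 3]
Pattern of "kibw": [0, 1, 2, 3]
Patterns match
Same pattern = Yes


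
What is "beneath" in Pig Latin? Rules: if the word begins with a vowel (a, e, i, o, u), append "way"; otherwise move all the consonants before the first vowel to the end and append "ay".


Word: "beneath"
Starts with consonant(s) → move to end, add 'ay'
Consonant cluster: "b"
Pig Latin = "eneathbay"


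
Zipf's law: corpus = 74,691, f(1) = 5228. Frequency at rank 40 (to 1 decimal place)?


Zipf's law: f(r) = f(1) / r
f(1) = 5228
f(40) = 5228 / 40
= 130.7 occurrences


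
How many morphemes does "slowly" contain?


Word: "slowly"
Morphemes: slow | -ly
Each morpheme carries meaning
= 2 morphemes


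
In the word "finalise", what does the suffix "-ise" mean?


Suffix: -ise
Example: finalise = final + -ise
Meaning = to make


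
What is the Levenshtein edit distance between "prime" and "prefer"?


Word 1: "prime" (length 5)
Word 2: "prefer" (length 6)
One optimal edit sequence (insert/delete/substitute each cost 1):
  1. keep 'p'
  2. keep 'r'
  3. substitute 'i' -> 'e'  (+1)
  4. substitute 'm' -> 'f'  (+1)
  5. keep 'e'
  6. insert 'r'  (+1)
Total edit operations: 3
Edit distance = 3


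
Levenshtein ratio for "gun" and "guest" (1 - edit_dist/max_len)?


Word 1: "gun" (length 3)
Word 2: "guest" (length 5)
One optimal edit sequence:
  1. keep 'g'
  2. keep 'u'
  3. insert 'e'  (+1)
  4. insert 's'  (+1)
  5. substitute 'n' -> 't'  (+1)
Edit distance = 3
Max length = max(3, 5) = 5
Similarity = 1 - 3/5
= 0.4000


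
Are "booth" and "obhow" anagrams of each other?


Word 1: "booth" → sorted: bhoot
Word 2: "obhow" → sorted: bhoow
Same letters? bhoot != bhoow
Anagram = No


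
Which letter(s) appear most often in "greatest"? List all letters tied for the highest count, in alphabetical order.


Word: "greatest"
Letter counts:
  'a': 1
  'e': 2
  'g': 1
  'r': 1
  's': 1
  't': 2
Maximum count = 2
Most frequent = 'e', 't' (2 times each)


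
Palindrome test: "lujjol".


Word: "lujjol"
Reversed: "lojjul"
Forward == Backward? lujjol != lojjul
Palindrome = No


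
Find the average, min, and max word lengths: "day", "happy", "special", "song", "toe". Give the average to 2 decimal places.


Lengths: "day"=3, "happy"=5, "special"=7, "song"=4, "toe"=3
Sum = 22, Count = 5
Average = 22/5 = 4.40
= avg=4.40, min=3, max=7


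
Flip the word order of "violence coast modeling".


Original: "violence coast modeling"
Words (1..n): violence | coast | modeling
Reversed (n..1): modeling | coast | violence
Result = "modeling coast violence"


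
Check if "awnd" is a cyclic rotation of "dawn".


Word: "dawn", Candidate: "awnd"
Method: check if candidate is substring of word+word
"dawndawn" contains "awnd"? Yes
Is rotation = Yes


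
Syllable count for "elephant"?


Word: "elephant"
Syllable breakdown: el / e / phant
Counting: 3 parts
= 3 syllables


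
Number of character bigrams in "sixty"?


Word: "sixty" (length 5)
Number of 2-grams = length - 2 + 1 = 5 - 2 + 1
= 4


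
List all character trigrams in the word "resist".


Word: "resist" (length 6)
Number of trigrams = 6 - 3 + 1 = 4
  Position 0: "res"
  Position 1: "esi"
  Position 2: "sis"
  Position 3: "ist"
Trigrams = "res", "esi", "sis", "ist"


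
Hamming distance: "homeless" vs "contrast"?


Comparing character by character (same length = 8):
  Pos 0: 'h' vs 'c' !=
  Pos 1: 'o' vs 'o' =
  Pos 2: 'm' vs 'n' !=
  Pos 3: 'e' vs 't' !=
  Pos 4: 'l' vs 'r' !=
  Pos 5: 'e' vs 'a' !=
  Pos 6: 's' vs 's' =
  Pos 7: 's' vs 't' !=
Hamming distance = 6


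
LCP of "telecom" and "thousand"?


Word 1: "telecom"
Word 2: "thousand"
Comparing from start:
  Pos 0: 't' == 't'
  Pos 1: 'e' != 'h' (stop)
LCP = "t" (length 1)


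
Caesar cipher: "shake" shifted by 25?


Word: "shake"
Shift: 25
Each letter → (letter + shift) mod 26:
  's' (18) + 25 = 17 → 'r'
  'h' (7) + 25 = 6 → 'g'
  'a' (0) + 25 = 25 → 'z'
  'k' (10) + 25 = 9 → 'j'
  'e' (4) + 25 = 3 → 'd'
Result = "rgzjd"


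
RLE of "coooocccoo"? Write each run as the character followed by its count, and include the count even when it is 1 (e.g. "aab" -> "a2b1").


String: "coooocccoo"
Scanning for consecutive runs:
  'c' x 1
  'o' x 4
  'c' x 3
  'o' x 2
RLE = "c1o4c3o2"


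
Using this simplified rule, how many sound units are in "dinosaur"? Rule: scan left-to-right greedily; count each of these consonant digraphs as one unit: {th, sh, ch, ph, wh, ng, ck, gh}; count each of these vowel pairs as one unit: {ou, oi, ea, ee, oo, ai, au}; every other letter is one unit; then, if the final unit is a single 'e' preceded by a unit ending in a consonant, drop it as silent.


Word: "dinosaur" (8 letters)
Left-to-right scan:
  1. 'd' (letter)
  2. 'i' (letter)
  3. 'n' (letter)
  4. 'o' (letter)
  5. 's' (letter)
  6. 'au' (vowel-pair)
  7. 'r' (letter)
Units from scan: 7
Sound units = 7 units


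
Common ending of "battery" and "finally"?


Word 1: "battery"
Word 2: "finally"
Comparing from end:
  Pos -1: 'y' == 'y'
  Pos -2: 'r' != 'l' (stop)
LCS = "y" (length 1)


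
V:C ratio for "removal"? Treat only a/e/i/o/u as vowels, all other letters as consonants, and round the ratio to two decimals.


Word: "removal"
Vowels (a,e,i,o,u): 3
Consonants: 4
Ratio = 3/4
= 0.75


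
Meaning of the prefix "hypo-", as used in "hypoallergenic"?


Prefix: hypo-
Example: hypoallergenic (hypo- + allergenic)
Meaning = under / below normal


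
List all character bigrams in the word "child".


Word: "child" (length 5)
Number of bigrams = 5 - 2 + 1 = 4
  Position 0: "ch"
  Position 1: "hi"
  Position 2: "il"
  Position 3: "ld"
Bigrams = "ch", "hi", "il", "ld"


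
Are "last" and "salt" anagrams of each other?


Word 1: "last" → sorted: alst
Word 2: "salt" → sorted: alst
Same letters? alst == alst
Anagram = Yes


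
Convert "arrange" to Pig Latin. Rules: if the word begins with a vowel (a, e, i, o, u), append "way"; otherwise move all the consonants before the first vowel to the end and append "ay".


Word: "arrange"
Starts with vowel → add 'way'
Pig Latin = "arrangeway"


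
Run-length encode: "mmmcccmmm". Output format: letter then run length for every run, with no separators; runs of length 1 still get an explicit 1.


String: "mmmcccmmm"
Scanning for consecutive runs:
  'm' x 3
  'c' x 3
  'm' x 3
RLE = "m3c3m3"


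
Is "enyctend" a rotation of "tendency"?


Word: "tendency", Candidate: "enyctend"
Method: check if candidate is substring of word+word
"tendencytendency" contains "enyctend"? No
Is rotation = No


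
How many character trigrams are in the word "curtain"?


Word: "curtain" (length 7)
Number of 3-grams = length - 3 + 1 = 7 - 3 + 1
= 5


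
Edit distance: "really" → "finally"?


Word 1: "really" (length 6)
Word 2: "finally" (length 7)
One optimal edit sequence (insert/delete/substitute each cost 1):
  1. insert 'f'  (+1)
  2. substitute 'r' -> 'i'  (+1)
  3. substitute 'e' -> 'n'  (+1)
  4. keep 'a'
  5. keep 'l'
  6. keep 'l'
  7. keep 'y'
Total edit operations: 3
Edit distance = 3


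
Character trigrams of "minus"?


Word: "minus" (length 5)
Number of trigrams = 5 - 3 + 1 = 3
  Position 0: "min"
  Position 1: "inu"
  Position 2: "nus"
Trigrams = "min", "inu", "nus"


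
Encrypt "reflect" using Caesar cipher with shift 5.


Word: "reflect"
Shift: 5
Each letter → (letter + shift) mod 26:
  'r' (17) + 5 = 22 → 'w'
  'e' (4) + 5 = 9 → 'j'
  'f' (5) + 5 = 10 → 'k'
  'l' (11) + 5 = 16 → 'q'
  'e' (4) + 5 = 9 → 'j'
  'c' (2) + 5 = 7 → 'h'
  't' (19) + 5 = 24 → 'y'
Result = "wjkqjhy"


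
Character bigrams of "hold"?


Word: "hold" (length 4)
Number of bigrams = 4 - 2 + 1 = 3
  Position 0: "ho"
  Position 1: "ol"
  Position 2: "ld"
Bigrams = "ho", "ol", "ld"


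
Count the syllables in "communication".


Word: "communication"
Syllable breakdown: com · mu · ni · ca · tion
Counting: 5 parts
= 5 syllables


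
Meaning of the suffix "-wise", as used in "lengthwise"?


Suffix: -wise
As in: lengthwise -> length + -wise
Meaning = in the manner of


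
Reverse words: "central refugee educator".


Original: "central refugee educator"
Words (1..n): central | refugee | educator
Reversed (n..1): educator | refugee | central
Result = "educator refugee central"


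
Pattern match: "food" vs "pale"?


Pattern of "food": [0, 1, 1, 2]
Pattern of "pale": [0, 1, 2, 3]
Patterns do not match
Same pattern = No


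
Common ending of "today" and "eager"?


Word 1: "today"
Word 2: "eager"
Comparing from end:
  Pos -1: 'y' != 'r' (stop)
LCS = "" (length 0)


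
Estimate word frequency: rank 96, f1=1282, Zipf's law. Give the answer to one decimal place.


Zipf's law: f(r) = f(1) / r
f(1) = 1282
f(96) = 1282 / 96
= 13.4 occurrences


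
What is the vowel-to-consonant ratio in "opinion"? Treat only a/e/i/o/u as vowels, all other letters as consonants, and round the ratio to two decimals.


Word: "opinion"
Vowels (a,e,i,o,u): 4
Consonants: 3
Ratio = 4/3
= 1.33


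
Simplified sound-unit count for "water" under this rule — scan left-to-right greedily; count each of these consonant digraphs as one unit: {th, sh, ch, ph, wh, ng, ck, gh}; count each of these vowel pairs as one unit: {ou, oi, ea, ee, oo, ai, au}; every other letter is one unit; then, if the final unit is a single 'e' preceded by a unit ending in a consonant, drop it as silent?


Word: "water" (5 letters)
Left-to-right scan:
  (1) 'w' (letter)
  (2) 'a' (letter)
  (3) 't' (letter)
  (4) 'e' (letter)
  (5) 'r' (letter)
Units from scan: 5
Sound units = 5 units


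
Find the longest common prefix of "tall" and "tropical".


Word 1: "tall"
Word 2: "tropical"
Comparing from start:
  Pos 0: 't' == 't'
  Pos 1: 'a' != 'r' (stop)
LCP = "t" (length 1)


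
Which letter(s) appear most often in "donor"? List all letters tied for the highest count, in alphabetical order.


Word: "donor"
Letter counts:
  'd': 1
  'n': 1
  'o': 2
  'r': 1
Maximum count = 2
Most frequent = 'o' (2 times each)


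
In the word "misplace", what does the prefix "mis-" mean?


Prefix: mis-
Example: misplace = mis- + place
Meaning = wrongly


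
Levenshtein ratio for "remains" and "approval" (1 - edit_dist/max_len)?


Word 1: "remains" (length 7)
Word 2: "approval" (length 8)
One optimal edit sequence:
  1. insert 'a'  (+1)
  2. substitute 'r' -> 'p'  (+1)
  3. substitute 'e' -> 'p'  (+1)
  4. substitute 'm' -> 'r'  (+1)
  5. substitute 'a' -> 'o'  (+1)
  6. substitute 'i' -> 'v'  (+1)
  7. substitute 'n' -> 'a'  (+1)
  8. substitute 's' -> 'l'  (+1)
Edit distance = 8
Max length = max(7, 8) = 8
Similarity = 1 - 8/8
= 0.0000


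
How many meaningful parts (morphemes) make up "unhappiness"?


Word: "unhappiness"
Morphemes: un- / happi / -ness
Each morpheme carries meaning
= 3 morphemes


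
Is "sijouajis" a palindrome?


Word: "sijouajis"
Reversed: "sijauojis"
Forward == Backward? sijouajis != sijauojis
Palindrome = No


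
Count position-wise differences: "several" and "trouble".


Comparing character by character (same length = 7):
  Pos 0: 's' vs 't' !=
  Pos 1: 'e' vs 'r' !=
  Pos 2: 'v' vs 'o' !=
  Pos 3: 'e' vs 'u' !=
  Pos 4: 'r' vs 'b' !=
  Pos 5: 'a' vs 'l' !=
  Pos 6: 'l' vs 'e' !=
Hamming distance = 7


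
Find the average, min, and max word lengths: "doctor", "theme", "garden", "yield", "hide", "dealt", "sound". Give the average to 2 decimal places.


Lengths: "doctor"=6, "theme"=5, "garden"=6, "yield"=5, "hide"=4, "dealt"=5, "sound"=5
Sum = 36, Count = 7
Average = 36/7 = 5.14
= avg=5.14, min=4, max=6


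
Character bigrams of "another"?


Word: "another" (length 7)
Number of bigrams = 7 - 2 + 1 = 6
  Position 0: "an"
  Position 1: "no"
  Position 2: "ot"
  Position 3: "th"
  Position 4: "he"
  Position 5: "er"
Bigrams = "an", "no", "ot", "th", "he", "er"


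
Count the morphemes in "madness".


Word: "madness"
Morphemes: mad | -ness
Each morpheme carries meaning
= 2 morphemes


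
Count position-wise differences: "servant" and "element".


Comparing character by character (same length = 7):
  Pos 0: 's' vs 'e' !=
  Pos 1: 'e' vs 'l' !=
  Pos 2: 'r' vs 'e' !=
  Pos 3: 'v' vs 'm' !=
  Pos 4: 'a' vs 'e' !=
  Pos 5: 'n' vs 'n' =
  Pos 6: 't' vs 't' =
Hamming distance = 5


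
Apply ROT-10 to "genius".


Word: "genius"
Shift: 10
Each letter → (letter + shift) mod 26:
  'g' (6) + 10 = 16 → 'q'
  'e' (4) + 10 = 14 → 'o'
  'n' (13) + 10 = 23 → 'x'
  'i' (8) + 10 = 18 → 's'
  'u' (20) + 10 = 4 → 'e'
  's' (18) + 10 = 2 → 'c'
Result = "qoxsec"


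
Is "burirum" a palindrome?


Word: "burirum"
Reversed: "murirub"
Forward == Backward? burirum != murirub
Palindrome = No


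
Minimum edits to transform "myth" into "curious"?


Word 1: "myth" (length 4)
Word 2: "curious" (length 7)
One optimal edit sequence (insert/delete/substitute each cost 1):
  1. insert 'c'  (+1)
  2. insert 'u'  (+1)
  3. insert 'r'  (+1)
  4. substitute 'm' -> 'i'  (+1)
  5. substitute 'y' -> 'o'  (+1)
  6. substitute 't' -> 'u'  (+1)
  7. substitute 'h' -> 's'  (+1)
Total edit operations: 7
Edit distance = 7


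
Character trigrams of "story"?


Word: "story" (length 5)
Number of trigrams = 5 - 3 + 1 = 3
  Position 0: "sto"
  Position 1: "tor"
  Position 2: "ory"
Trigrams = "sto", "tor", "ory"


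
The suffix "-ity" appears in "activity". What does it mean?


Suffix: -ity
Example: activity (active + -ity, with a spelling change)
Meaning = quality of


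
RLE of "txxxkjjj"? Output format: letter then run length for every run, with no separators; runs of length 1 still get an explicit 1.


String: "txxxkjjj"
Scanning for consecutive runs:
  't' x 1
  'x' x 3
  'k' x 1
  'j' x 3
RLE = "t1x3k1j3"


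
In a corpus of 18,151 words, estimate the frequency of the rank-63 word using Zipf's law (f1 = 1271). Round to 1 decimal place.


Zipf's law: f(r) = f(1) / r
f(1) = 1271
f(63) = 1271 / 63
= 20.2 occurrences


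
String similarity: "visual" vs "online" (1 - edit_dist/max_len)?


Word 1: "visual" (length 6)
Word 2: "online" (length 6)
One optimal edit sequence:
  1. substitute 'v' -> 'o'  (+1)
  2. substitute 'i' -> 'n'  (+1)
  3. substitute 's' -> 'l'  (+1)
  4. substitute 'u' -> 'i'  (+1)
  5. substitute 'a' -> 'n'  (+1)
  6. substitute 'l' -> 'e'  (+1)
Edit distance = 6
Max length = max(6, 6) = 6
Similarity = 1 - 6/6
= 0.0000


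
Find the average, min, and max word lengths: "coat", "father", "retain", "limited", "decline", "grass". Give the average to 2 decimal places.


Lengths: "coat"=4, "father"=6, "retain"=6, "limited"=7, "decline"=7, "grass"=5
Sum = 35, Count = 6
Average = 35/6 = 5.83
= avg=5.83, min=4, max=7


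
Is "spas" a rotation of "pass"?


Word: "pass", Candidate: "spas"
Method: check if candidate is substring of word+word
"passpass" contains "spas"? Yes
Is rotation = Yes


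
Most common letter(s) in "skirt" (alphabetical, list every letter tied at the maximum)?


Word: "skirt"
Letter counts:
  'i': 1
  'k': 1
  'r': 1
  's': 1
  't': 1
Maximum count = 1
Most frequent = 'i', 'k', 'r', 's', 't' (1 time each)


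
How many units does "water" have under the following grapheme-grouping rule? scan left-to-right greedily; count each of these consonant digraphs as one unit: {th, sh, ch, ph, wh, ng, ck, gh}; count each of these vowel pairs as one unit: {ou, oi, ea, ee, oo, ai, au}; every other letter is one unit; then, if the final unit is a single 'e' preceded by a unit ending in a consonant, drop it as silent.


Word: "water" (5 letters)
Left-to-right scan:
  (1) 'w' (letter)
  (2) 'a' (letter)
  (3) 't' (letter)
  (4) 'e' (letter)
  (5) 'r' (letter)
Units from scan: 5
Sound units = 5 units


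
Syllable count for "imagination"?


Word: "imagination"
Syllable breakdown: i · mag · i · na · tion
Counting: 5 parts
= 5 syllables
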